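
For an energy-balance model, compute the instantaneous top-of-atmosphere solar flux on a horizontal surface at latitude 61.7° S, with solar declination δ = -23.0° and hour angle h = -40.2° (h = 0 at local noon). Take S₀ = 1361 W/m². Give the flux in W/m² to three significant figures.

922 W/m²

cos θ_z = sin φ sin δ + cos φ cos δ cos h = 0.344030 + 0.333321 = 0.677351.
Flux = S₀ · cos θ_z = 1361 × 0.677351 = 921.9 W/m².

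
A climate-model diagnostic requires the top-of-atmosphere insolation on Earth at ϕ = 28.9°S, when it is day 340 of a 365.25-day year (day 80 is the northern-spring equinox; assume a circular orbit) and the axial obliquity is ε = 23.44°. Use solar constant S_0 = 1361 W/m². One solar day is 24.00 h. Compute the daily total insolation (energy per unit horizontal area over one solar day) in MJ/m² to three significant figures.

Solar longitude: L_s = 360° × (340 − 80)/365.25 = 256.263°.
sin δ = sin 23.44° × sin 256.263° = -0.38641, so δ = -22.731°.
cos h₀ = −tan(-28.9°) tan(-22.731°) = -0.2313, h₀ = 1.8042 rad.
Bracket: h₀ sin ϕ sin δ + cos ϕ cos δ sin h₀ = 1.8042×-0.48328×-0.38641 + 0.87546×0.92233×0.97289 = 0.336924 + 0.785573 = 1.122497.
Q̄ = (S_0/π) × [bracket] = (1361/π) × 1.122497 = 486.29 W/m².
Daily total = Q̄ × 24.00 h × 3600 s/h = 486.29 × 24.00 × 3600 / 10⁶ = 42.02 MJ/m².

42.0 MJ/m²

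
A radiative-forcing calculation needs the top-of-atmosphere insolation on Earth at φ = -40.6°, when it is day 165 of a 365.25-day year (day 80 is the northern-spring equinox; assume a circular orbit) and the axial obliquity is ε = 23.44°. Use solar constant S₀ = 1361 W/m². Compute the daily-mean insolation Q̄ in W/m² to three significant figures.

Q̄ ≈ 148 W/m²

Solar longitude: λ_s = 360° × (165 − 80)/365.25 = 83.778°.
sin δ = sin 23.44° × sin 83.778° = 0.39545, so δ = +23.294°.
cos H₀ = −tan(-40.6°) tan(+23.294°) = 0.3690, H₀ = 1.1928 rad.
Bracket: H₀ sin φ sin δ + cos φ cos δ sin H₀ = 1.1928×-0.65077×0.39545 + 0.75927×0.91849×0.92942 = -0.306963 + 0.648161 = 0.341198.
Q̄ = (S₀/π) × [bracket] = (1361/π) × 0.341198 = 147.8 W/m².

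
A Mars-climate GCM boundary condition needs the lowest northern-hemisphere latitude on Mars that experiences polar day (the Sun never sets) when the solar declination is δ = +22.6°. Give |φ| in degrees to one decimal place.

Polar day requires cos H₀ = −tan φ tan δ ≤ −1, i.e. tan φ tan δ ≥ 1.
The boundary is |tan φ| · |tan δ| = 1, so |φ| = 90° − |δ| = 90° − 22.6° = 67.4° in the northern hemisphere.

|φ| = 67.4°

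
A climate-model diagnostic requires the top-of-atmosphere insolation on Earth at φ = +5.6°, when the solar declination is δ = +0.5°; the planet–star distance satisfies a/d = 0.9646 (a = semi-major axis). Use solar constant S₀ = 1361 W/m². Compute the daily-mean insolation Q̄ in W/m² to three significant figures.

cos H₀ = −tan(+5.6°) tan(+0.500°) = -0.0009, H₀ = 1.5717 rad.
Bracket: H₀ sin φ sin δ + cos φ cos δ sin H₀ = 1.5717×0.09758×0.00873 + 0.99523×0.99996×1.00000 = 0.001339 + 0.995190 = 0.996529.
Inverse-square distance factor (a/d)² = 0.9646² = 0.930453.
Q̄ = (S₀/π) × 0.930453 × [bracket] = (1361/π) × 0.930453 × 0.996529 = 401.7 W/m².

Q̄ ≈ 402 W/m²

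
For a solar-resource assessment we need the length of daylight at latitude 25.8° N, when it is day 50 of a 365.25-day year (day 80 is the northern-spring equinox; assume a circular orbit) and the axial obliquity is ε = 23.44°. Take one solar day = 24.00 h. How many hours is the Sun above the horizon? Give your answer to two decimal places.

11.26 h

Solar longitude: λ_s = 360° × (50 − 80)/365.25 = -29.569°, i.e. -29.569° + 360° = 330.431°.
sin δ = sin 23.44° × sin 330.431° = -0.19630, so δ = -11.320°.
cos H₀ = −tan φ · tan δ = −tan(+25.8°) × tan(-11.320°) = 0.0968, so H₀ = 1.4739 rad = 84.45°.
Daylight = 2H₀/(2π) × 24.00 h = (1.4739/π) × 24.00 = 11.26 h.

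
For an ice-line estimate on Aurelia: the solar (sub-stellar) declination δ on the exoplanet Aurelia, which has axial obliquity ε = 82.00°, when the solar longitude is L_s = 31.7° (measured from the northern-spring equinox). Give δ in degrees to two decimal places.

sin δ = sin ε · sin L_s = sin 82.00° × sin 31.7° = 0.520358.
δ = arcsin(0.520358) = +31.36°.

δ = +31.36°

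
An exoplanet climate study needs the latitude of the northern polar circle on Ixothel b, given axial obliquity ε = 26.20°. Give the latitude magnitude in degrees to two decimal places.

63.80°

The polar circle is the lowest latitude that experiences at least one full rotation of continuous daylight at the northern-summer solstice; it lies at |ϕ| = 90° − ε = 90° − 26.20° = 63.80°.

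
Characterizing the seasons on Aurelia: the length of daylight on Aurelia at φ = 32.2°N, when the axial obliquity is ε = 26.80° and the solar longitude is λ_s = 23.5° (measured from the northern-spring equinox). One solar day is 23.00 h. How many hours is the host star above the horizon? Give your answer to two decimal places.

12.34 h

Solar declination: sin δ = sin ε · sin λ_s = sin 26.80° × sin 23.5° = 0.17979, so δ = +10.357°.
cos H₀ = −tan φ · tan δ = −tan(+32.2°) × tan(+10.357°) = -0.1151, so H₀ = 1.6861 rad = 96.61°.
Daylight = 2H₀/(2π) × 23.00 h = (1.6861/π) × 23.00 = 12.34 h.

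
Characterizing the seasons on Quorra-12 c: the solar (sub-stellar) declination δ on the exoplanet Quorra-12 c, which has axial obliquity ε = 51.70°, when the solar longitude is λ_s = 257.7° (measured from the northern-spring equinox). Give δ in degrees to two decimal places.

sin δ = sin ε · sin λ_s = sin 51.70° × sin 257.7° = -0.766762.
δ = arcsin(-0.766762) = -50.06°.

δ = -50.06°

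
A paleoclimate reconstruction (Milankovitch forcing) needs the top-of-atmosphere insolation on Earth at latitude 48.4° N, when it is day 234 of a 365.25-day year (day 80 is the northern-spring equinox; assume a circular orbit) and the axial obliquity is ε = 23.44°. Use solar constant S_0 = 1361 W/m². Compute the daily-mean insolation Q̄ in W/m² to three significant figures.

Solar longitude: L_s = 360° × (234 − 80)/365.25 = 151.786°.
sin δ = sin 23.44° × sin 151.786° = 0.18806, so δ = +10.839°.
cos h₀ = −tan(+48.4°) tan(+10.839°) = -0.2157, h₀ = 1.7882 rad.
Bracket: h₀ sin ϕ sin δ + cos ϕ cos δ sin h₀ = 1.7882×0.74780×0.18806 + 0.66393×0.98216×0.97647 = 0.251477 + 0.636742 = 0.888219.
Q̄ = (S_0/π) × [bracket] = (1361/π) × 0.888219 = 384.8 W/m².

Q̄ ≈ 385 W/m²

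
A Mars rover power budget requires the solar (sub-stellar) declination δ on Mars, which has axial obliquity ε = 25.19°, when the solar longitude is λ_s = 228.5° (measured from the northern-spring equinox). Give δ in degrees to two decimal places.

sin δ = sin ε · sin λ_s = sin 25.19° × sin 228.5° = -0.318772.
δ = arcsin(-0.318772) = -18.59°.

δ = -18.59°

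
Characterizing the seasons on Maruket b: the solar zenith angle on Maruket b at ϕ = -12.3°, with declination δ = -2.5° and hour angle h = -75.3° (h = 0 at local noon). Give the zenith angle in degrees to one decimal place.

cos θ_z = sin ϕ sin δ + cos ϕ cos δ cos h = 0.009292 + 0.247697 = 0.256989.
θ_z = arccos(0.256989) = 75.1°.

θ_z = 75.1°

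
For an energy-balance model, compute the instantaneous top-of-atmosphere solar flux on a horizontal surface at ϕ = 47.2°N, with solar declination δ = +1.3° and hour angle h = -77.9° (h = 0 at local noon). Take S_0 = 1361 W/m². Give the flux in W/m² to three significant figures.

cos θ_z = sin ϕ sin δ + cos ϕ cos δ cos h = 0.016646 + 0.142387 = 0.159033.
Flux = S_0 · cos θ_z = 1361 × 0.159033 = 216.4 W/m².

216 W/m²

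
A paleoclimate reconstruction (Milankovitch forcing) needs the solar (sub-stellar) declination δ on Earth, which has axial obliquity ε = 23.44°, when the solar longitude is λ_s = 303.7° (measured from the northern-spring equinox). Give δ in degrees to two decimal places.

δ = -19.33°

sin δ = sin ε · sin λ_s = sin 23.44° × sin 303.7° = -0.330942.
δ = arcsin(-0.330942) = -19.33°.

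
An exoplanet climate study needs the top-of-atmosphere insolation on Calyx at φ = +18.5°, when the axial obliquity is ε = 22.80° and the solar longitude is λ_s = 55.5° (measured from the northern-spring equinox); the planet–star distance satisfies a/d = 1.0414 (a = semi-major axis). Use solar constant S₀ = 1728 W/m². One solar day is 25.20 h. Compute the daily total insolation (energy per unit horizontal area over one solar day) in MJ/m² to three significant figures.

57.6 MJ/m²

Solar declination: sin δ = sin ε · sin λ_s = sin 22.80° × sin 55.5° = 0.31936, so δ = +18.624°.
cos H₀ = −tan(+18.5°) tan(+18.624°) = -0.1128, H₀ = 1.6838 rad.
Bracket: H₀ sin φ sin δ + cos φ cos δ sin H₀ = 1.6838×0.31730×0.31936 + 0.94832×0.94763×0.99362 = 0.170624 + 0.892923 = 1.063547.
Inverse-square distance factor (a/d)² = 1.0414² = 1.084514.
Q̄ = (S₀/π) × 1.084514 × [bracket] = (1728/π) × 1.084514 × 1.063547 = 634.43 W/m².
Daily total = Q̄ × 25.20 h × 3600 s/h = 634.43 × 25.20 × 3600 / 10⁶ = 57.56 MJ/m².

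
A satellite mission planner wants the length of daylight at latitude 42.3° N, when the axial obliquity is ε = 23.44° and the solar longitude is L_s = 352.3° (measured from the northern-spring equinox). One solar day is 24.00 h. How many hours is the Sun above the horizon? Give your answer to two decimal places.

Solar declination: sin δ = sin ε · sin L_s = sin 23.44° × sin 352.3° = -0.05330, so δ = -3.055°.
cos h₀ = −tan ϕ · tan δ = −tan(+42.3°) × tan(-3.055°) = 0.0486, so h₀ = 1.5222 rad = 87.22°.
Daylight = 2h₀/(2π) × 24.00 h = (1.5222/π) × 24.00 = 11.63 h.

11.63 h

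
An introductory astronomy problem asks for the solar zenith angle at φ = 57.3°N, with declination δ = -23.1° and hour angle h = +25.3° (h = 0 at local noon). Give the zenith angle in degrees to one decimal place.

cos θ_z = sin φ sin δ + cos φ cos δ cos h = -0.330156 + 0.449261 = 0.119105.
θ_z = arccos(0.119105) = 83.2°.

θ_z = 83.2°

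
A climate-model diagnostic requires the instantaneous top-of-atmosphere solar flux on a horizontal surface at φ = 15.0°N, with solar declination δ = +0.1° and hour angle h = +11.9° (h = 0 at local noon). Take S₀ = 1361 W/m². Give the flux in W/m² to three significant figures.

cos θ_z = sin φ sin δ + cos φ cos δ cos h = 0.000452 + 0.945166 = 0.945618.
Flux = S₀ · cos θ_z = 1361 × 0.945618 = 1287 W/m².

1.29e+03 W/m²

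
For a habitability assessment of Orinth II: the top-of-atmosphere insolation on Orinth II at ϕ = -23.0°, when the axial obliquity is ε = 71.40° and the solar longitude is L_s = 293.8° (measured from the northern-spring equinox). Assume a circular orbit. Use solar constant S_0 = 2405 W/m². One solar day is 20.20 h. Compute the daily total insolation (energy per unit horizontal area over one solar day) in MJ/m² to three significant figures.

Solar declination: sin δ = sin ε · sin L_s = sin 71.40° × sin 293.8° = -0.86717, so δ = -60.131°.
cos h₀ = −tan(-23.0°) tan(-60.131°) = -0.7391, h₀ = 2.4026 rad.
Bracket: h₀ sin ϕ sin δ + cos ϕ cos δ sin h₀ = 2.4026×-0.39073×-0.86717 + 0.92050×0.49801×0.67357 = 0.814071 + 0.308777 = 1.122848.
Q̄ = (S_0/π) × [bracket] = (2405/π) × 1.122848 = 859.58 W/m².
Daily total = Q̄ × 20.20 h × 3600 s/h = 859.58 × 20.20 × 3600 / 10⁶ = 62.51 MJ/m².

62.5 MJ/m²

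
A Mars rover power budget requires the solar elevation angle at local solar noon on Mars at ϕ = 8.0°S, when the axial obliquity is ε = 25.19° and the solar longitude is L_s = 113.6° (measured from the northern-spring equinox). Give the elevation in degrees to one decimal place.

59.0°

Solar declination: sin δ = sin ε · sin L_s = sin 25.19° × sin 113.6° = 0.39002, so δ = +22.956°.
At local noon the hour angle is zero, so the zenith angle equals |ϕ − δ| = |-8.0° − (+22.956°)| = 30.956°.
Elevation = 90° − 30.956° = 59.0°.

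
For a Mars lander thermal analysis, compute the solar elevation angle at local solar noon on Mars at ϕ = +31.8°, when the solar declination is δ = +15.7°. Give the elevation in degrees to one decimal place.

At local noon the hour angle is zero, so the zenith angle equals |ϕ − δ| = |+31.8° − (+15.700°)| = 16.100°.
Elevation = 90° − 16.100° = 73.9°.

73.9°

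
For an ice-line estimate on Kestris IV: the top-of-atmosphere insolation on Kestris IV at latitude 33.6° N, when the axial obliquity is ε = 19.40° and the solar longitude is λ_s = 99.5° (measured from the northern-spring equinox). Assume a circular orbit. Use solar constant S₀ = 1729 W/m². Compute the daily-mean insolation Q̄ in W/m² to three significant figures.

Solar declination: sin δ = sin ε · sin λ_s = sin 19.40° × sin 99.5° = 0.32761, so δ = +19.124°.
cos H₀ = −tan(+33.6°) tan(+19.124°) = -0.2304, H₀ = 1.8033 rad.
Bracket: H₀ sin φ sin δ + cos φ cos δ sin H₀ = 1.8033×0.55339×0.32761 + 0.83292×0.94481×0.97310 = 0.326931 + 0.765782 = 1.092713.
Q̄ = (S₀/π) × [bracket] = (1729/π) × 1.092713 = 601.4 W/m².

Q̄ ≈ 601 W/m²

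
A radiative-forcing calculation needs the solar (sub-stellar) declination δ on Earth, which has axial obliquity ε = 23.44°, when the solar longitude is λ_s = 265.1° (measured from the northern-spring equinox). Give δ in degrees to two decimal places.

δ = -23.35°

sin δ = sin ε · sin λ_s = sin 23.44° × sin 265.1° = -0.396335.
δ = arcsin(-0.396335) = -23.35°.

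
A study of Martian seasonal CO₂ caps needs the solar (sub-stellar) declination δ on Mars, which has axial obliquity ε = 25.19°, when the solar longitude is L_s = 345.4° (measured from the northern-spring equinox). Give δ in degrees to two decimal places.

δ = -6.16°

sin δ = sin ε · sin L_s = sin 25.19° × sin 345.4° = -0.107286.
δ = arcsin(-0.107286) = -6.16°.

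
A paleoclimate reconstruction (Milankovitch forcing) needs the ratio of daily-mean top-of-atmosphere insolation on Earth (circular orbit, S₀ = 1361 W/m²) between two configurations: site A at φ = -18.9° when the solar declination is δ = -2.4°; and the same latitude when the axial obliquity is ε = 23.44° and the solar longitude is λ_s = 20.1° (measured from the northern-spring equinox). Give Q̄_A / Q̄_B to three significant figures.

— Configuration A (φ=-18.9°):
cos H₀ = −tan(-18.9°) tan(-2.400°) = -0.0143, H₀ = 1.5851 rad.
Bracket: H₀ sin φ sin δ + cos φ cos δ sin H₀ = 1.5851×-0.32392×-0.04188 + 0.94609×0.99912×0.99990 = 0.021503 + 0.945163 = 0.966666.
Q̄ = (S₀/π) × [bracket] = (1361/π) × 0.966666 = 418.78 W/m².
— Configuration B (φ=-18.9°):
Solar declination: sin δ = sin ε · sin λ_s = sin 23.44° × sin 20.1° = 0.13670, so δ = +7.857°.
cos H₀ = −tan(-18.9°) tan(+7.857°) = 0.0472, H₀ = 1.5235 rad.
Bracket: H₀ sin φ sin δ + cos φ cos δ sin H₀ = 1.5235×-0.32392×0.13670 + 0.94609×0.99061×0.99888 = -0.067460 + 0.936157 = 0.868697.
Q̄ = (S₀/π) × [bracket] = (1361/π) × 0.868697 = 376.34 W/m².
Ratio Q̄_A / Q̄_B = 418.78 / 376.34 = 1.113.

Q̄_A / Q̄_B ≈ 1.11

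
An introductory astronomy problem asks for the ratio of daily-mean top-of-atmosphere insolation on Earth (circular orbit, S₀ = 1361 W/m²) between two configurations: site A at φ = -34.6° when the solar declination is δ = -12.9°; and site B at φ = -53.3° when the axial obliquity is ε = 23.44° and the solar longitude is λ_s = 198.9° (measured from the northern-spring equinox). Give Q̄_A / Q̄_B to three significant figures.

Q̄_A / Q̄_B ≈ 1.32

— Configuration A (φ=-34.6°):
cos H₀ = −tan(-34.6°) tan(-12.900°) = -0.1580, H₀ = 1.7295 rad.
Bracket: H₀ sin φ sin δ + cos φ cos δ sin H₀ = 1.7295×-0.56784×-0.22325 + 0.82314×0.97476×0.98744 = 0.219249 + 0.792286 = 1.011535.
Q̄ = (S₀/π) × [bracket] = (1361/π) × 1.011535 = 438.22 W/m².
— Configuration B (φ=-53.3°):
Solar declination: sin δ = sin ε · sin λ_s = sin 23.44° × sin 198.9° = -0.12885, so δ = -7.403°.
cos H₀ = −tan(-53.3°) tan(-7.403°) = -0.1743, H₀ = 1.7460 rad.
Bracket: H₀ sin φ sin δ + cos φ cos δ sin H₀ = 1.7460×-0.80178×-0.12885 + 0.59763×0.99166×0.98469 = 0.180378 + 0.583572 = 0.763950.
Q̄ = (S₀/π) × [bracket] = (1361/π) × 0.763950 = 330.96 W/m².
Ratio Q̄_A / Q̄_B = 438.22 / 330.96 = 1.324.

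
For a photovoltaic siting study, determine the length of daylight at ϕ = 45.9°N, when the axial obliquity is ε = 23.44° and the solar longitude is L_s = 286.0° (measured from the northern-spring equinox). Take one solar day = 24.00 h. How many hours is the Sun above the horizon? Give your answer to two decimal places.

Solar declination: sin δ = sin ε · sin L_s = sin 23.44° × sin 286.0° = -0.38238, so δ = -22.481°.
cos h₀ = −tan ϕ · tan δ = −tan(+45.9°) × tan(-22.481°) = 0.4270, so h₀ = 1.1296 rad = 64.72°.
Daylight = 2h₀/(2π) × 24.00 h = (1.1296/π) × 24.00 = 8.63 h.

8.63 h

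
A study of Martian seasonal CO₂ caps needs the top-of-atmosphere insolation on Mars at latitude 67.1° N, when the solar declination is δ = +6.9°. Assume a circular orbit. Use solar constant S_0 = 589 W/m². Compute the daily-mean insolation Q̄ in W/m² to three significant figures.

cos h₀ = −tan(+67.1°) tan(+6.900°) = -0.2865, h₀ = 1.8613 rad.
Bracket: h₀ sin ϕ sin δ + cos ϕ cos δ sin h₀ = 1.8613×0.92119×0.12014 + 0.38912×0.99276×0.95809 = 0.205993 + 0.370113 = 0.576106.
Q̄ = (S_0/π) × [bracket] = (589/π) × 0.576106 = 108.0 W/m².

Q̄ ≈ 108 W/m²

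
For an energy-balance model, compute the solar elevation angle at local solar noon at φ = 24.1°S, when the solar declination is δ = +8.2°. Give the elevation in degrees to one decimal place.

At local noon the hour angle is zero, so the zenith angle equals |φ − δ| = |-24.1° − (+8.200°)| = 32.300°.
Elevation = 90° − 32.300° = 57.7°.

57.7°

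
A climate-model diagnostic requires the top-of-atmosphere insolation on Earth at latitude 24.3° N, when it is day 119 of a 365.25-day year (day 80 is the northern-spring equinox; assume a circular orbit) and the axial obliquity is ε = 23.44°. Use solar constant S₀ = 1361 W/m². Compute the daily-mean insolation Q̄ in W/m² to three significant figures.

Solar longitude: λ_s = 360° × (119 − 80)/365.25 = 38.439°.
sin δ = sin 23.44° × sin 38.439° = 0.24730, so δ = +14.318°.
cos H₀ = −tan(+24.3°) tan(+14.318°) = -0.1152, H₀ = 1.6863 rad.
Bracket: H₀ sin φ sin δ + cos φ cos δ sin H₀ = 1.6863×0.41151×0.24730 + 0.91140×0.96894×0.99334 = 0.171609 + 0.877211 = 1.048820.
Q̄ = (S₀/π) × [bracket] = (1361/π) × 1.048820 = 454.4 W/m².

Q̄ ≈ 454 W/m²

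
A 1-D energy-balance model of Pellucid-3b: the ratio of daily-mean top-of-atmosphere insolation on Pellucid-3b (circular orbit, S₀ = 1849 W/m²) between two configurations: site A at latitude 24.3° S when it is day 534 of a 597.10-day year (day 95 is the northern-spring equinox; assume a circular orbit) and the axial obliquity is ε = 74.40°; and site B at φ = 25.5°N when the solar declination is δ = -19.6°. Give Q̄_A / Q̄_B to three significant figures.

Q̄_A / Q̄_B ≈ 1.95

— Configuration A (φ=-24.3°):
Solar longitude: λ_s = 360° × (534 − 95)/597.10 = 264.679°.
sin δ = sin 74.40° × sin 264.679° = -0.95901, so δ = -73.539°.
cos H₀ = −tan(-24.3°) tan(-73.539°) = -1.5281 ≤ −1 ⇒ polar day, H₀ = π.
Bracket: H₀ sin φ sin δ + cos φ cos δ sin H₀ = 3.1416×-0.41151×-0.95901 + 0.91140×0.28336×0.00000 = 1.239808 + 0.000000 = 1.239808.
Q̄ = (S₀/π) × [bracket] = (1849/π) × 1.239808 = 729.70 W/m².
— Configuration B (φ=+25.5°):
cos H₀ = −tan(+25.5°) tan(-19.600°) = 0.1698, H₀ = 1.4001 rad.
Bracket: H₀ sin φ sin δ + cos φ cos δ sin H₀ = 1.4001×0.43051×-0.33545 + 0.90259×0.94206×0.98547 = -0.202195 + 0.837939 = 0.635744.
Q̄ = (S₀/π) × [bracket] = (1849/π) × 0.635744 = 374.17 W/m².
Ratio Q̄_A / Q̄_B = 729.70 / 374.17 = 1.950.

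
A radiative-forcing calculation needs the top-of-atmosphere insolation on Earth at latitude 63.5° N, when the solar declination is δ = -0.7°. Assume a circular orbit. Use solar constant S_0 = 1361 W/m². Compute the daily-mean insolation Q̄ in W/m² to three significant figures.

cos h₀ = −tan(+63.5°) tan(-0.700°) = 0.0245, h₀ = 1.5463 rad.
Bracket: h₀ sin ϕ sin δ + cos ϕ cos δ sin h₀ = 1.5463×0.89493×-0.01222 + 0.44620×0.99993×0.99970 = -0.016910 + 0.446035 = 0.429125.
Q̄ = (S_0/π) × [bracket] = (1361/π) × 0.429125 = 185.9 W/m².

Q̄ ≈ 186 W/m²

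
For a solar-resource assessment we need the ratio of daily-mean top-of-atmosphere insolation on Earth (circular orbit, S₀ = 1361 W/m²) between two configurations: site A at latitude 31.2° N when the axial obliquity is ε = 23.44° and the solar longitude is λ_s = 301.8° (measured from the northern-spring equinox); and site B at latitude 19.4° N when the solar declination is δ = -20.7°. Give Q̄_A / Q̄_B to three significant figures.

Q̄_A / Q̄_B ≈ 0.778

— Configuration A (φ=+31.2°):
Solar declination: sin δ = sin ε · sin λ_s = sin 23.44° × sin 301.8° = -0.33808, so δ = -19.760°.
cos H₀ = −tan(+31.2°) tan(-19.760°) = 0.2176, H₀ = 1.3515 rad.
Bracket: H₀ sin φ sin δ + cos φ cos δ sin H₀ = 1.3515×0.51803×-0.33808 + 0.85536×0.94112×0.97605 = -0.236696 + 0.785717 = 0.549021.
Q̄ = (S₀/π) × [bracket] = (1361/π) × 0.549021 = 237.85 W/m².
— Configuration B (φ=+19.4°):
cos H₀ = −tan(+19.4°) tan(-20.700°) = 0.1331, H₀ = 1.4373 rad.
Bracket: H₀ sin φ sin δ + cos φ cos δ sin H₀ = 1.4373×0.33216×-0.35347 + 0.94322×0.93544×0.99111 = -0.168751 + 0.874482 = 0.705731.
Q̄ = (S₀/π) × [bracket] = (1361/π) × 0.705731 = 305.74 W/m².
Ratio Q̄_A / Q̄_B = 237.85 / 305.74 = 0.7779.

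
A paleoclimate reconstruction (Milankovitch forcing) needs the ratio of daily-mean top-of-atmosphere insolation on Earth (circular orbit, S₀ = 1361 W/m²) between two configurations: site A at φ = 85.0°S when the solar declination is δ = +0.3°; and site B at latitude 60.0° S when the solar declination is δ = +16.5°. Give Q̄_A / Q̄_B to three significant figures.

Q̄_A / Q̄_B ≈ 0.502

— Configuration A (φ=-85.0°):
cos H₀ = −tan(-85.0°) tan(+0.300°) = 0.0598, H₀ = 1.5109 rad.
Bracket: H₀ sin φ sin δ + cos φ cos δ sin H₀ = 1.5109×-0.99619×0.00524 + 0.08716×0.99999×0.99821 = -0.007887 + 0.087003 = 0.079116.
Q̄ = (S₀/π) × [bracket] = (1361/π) × 0.079116 = 34.275 W/m².
— Configuration B (φ=-60.0°):
cos H₀ = −tan(-60.0°) tan(+16.500°) = 0.5131, H₀ = 1.0321 rad.
Bracket: H₀ sin φ sin δ + cos φ cos δ sin H₀ = 1.0321×-0.86603×0.28402 + 0.50000×0.95882×0.85835 = -0.253865 + 0.411502 = 0.157637.
Q̄ = (S₀/π) × [bracket] = (1361/π) × 0.157637 = 68.291 W/m².
Ratio Q̄_A / Q̄_B = 34.275 / 68.291 = 0.5019.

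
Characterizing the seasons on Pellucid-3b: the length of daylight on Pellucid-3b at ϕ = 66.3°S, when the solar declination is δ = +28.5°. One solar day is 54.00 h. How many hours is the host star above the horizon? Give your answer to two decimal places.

0.00 h

cos h₀ = −tan ϕ · tan δ = 1.2369 ≥ 1, so the host star never rises (polar night) and h₀ = 0.
Daylight = 2h₀/(2π) × 54.00 h = (0.0000/π) × 54.00 = 0.00 h.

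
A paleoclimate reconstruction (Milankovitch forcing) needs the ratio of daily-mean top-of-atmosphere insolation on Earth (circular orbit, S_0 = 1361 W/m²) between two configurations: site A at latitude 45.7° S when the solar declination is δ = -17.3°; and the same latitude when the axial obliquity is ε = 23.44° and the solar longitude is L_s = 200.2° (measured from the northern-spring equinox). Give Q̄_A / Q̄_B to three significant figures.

— Configuration A (ϕ=-45.7°):
cos h₀ = −tan(-45.7°) tan(-17.300°) = -0.3192, h₀ = 1.8957 rad.
Bracket: h₀ sin ϕ sin δ + cos ϕ cos δ sin h₀ = 1.8957×-0.71569×-0.29737 + 0.69842×0.95476×0.94770 = 0.403452 + 0.631949 = 1.035401.
Q̄ = (S_0/π) × [bracket] = (1361/π) × 1.035401 = 448.56 W/m².
— Configuration B (ϕ=-45.7°):
Solar declination: sin δ = sin ε · sin L_s = sin 23.44° × sin 200.2° = -0.13736, so δ = -7.895°.
cos h₀ = −tan(-45.7°) tan(-7.895°) = -0.1421, h₀ = 1.7134 rad.
Bracket: h₀ sin ϕ sin δ + cos ϕ cos δ sin h₀ = 1.7134×-0.71569×-0.13736 + 0.69842×0.99052×0.98985 = 0.168440 + 0.684777 = 0.853217.
Q̄ = (S_0/π) × [bracket] = (1361/π) × 0.853217 = 369.63 W/m².
Ratio Q̄_A / Q̄_B = 448.56 / 369.63 = 1.214.

Q̄_A / Q̄_B ≈ 1.21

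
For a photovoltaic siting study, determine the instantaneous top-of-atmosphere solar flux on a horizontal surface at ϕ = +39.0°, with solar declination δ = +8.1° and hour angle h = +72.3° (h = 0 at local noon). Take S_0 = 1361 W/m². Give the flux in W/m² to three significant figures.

439 W/m²

cos θ_z = sin ϕ sin δ + cos ϕ cos δ cos h = 0.088672 + 0.233921 = 0.322593.
Flux = S_0 · cos θ_z = 1361 × 0.322593 = 439.0 W/m².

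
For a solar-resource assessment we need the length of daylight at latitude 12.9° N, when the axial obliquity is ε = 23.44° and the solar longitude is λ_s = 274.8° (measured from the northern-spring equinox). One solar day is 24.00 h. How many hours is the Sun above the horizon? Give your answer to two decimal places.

11.24 h

Solar declination: sin δ = sin ε · sin λ_s = sin 23.44° × sin 274.8° = -0.39639, so δ = -23.353°.
cos H₀ = −tan φ · tan δ = −tan(+12.9°) × tan(-23.353°) = 0.0989, so H₀ = 1.4717 rad = 84.32°.
Daylight = 2H₀/(2π) × 24.00 h = (1.4717/π) × 24.00 = 11.24 h.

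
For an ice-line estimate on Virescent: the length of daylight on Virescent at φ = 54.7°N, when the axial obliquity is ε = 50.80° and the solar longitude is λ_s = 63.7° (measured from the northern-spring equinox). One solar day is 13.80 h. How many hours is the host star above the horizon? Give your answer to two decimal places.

Solar declination: sin δ = sin ε · sin λ_s = sin 50.80° × sin 63.7° = 0.69473, so δ = +44.005°.
Sunrise equation: cos H₀ = −tan φ · tan δ = -1.3642 ≤ −1, so the host star never sets (polar day) and H₀ = π.
Daylight = 2H₀/(2π) × 13.80 h = (3.1416/π) × 13.80 = 13.80 h.

13.80 h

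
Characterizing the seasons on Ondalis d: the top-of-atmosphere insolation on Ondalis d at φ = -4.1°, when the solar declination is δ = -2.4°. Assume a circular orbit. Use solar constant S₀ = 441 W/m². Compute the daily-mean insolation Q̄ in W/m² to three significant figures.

Q̄ ≈ 141 W/m²

cos H₀ = −tan(-4.1°) tan(-2.400°) = -0.0030, H₀ = 1.5738 rad.
Bracket: H₀ sin φ sin δ + cos φ cos δ sin H₀ = 1.5738×-0.07150×-0.04188 + 0.99744×0.99912×1.00000 = 0.004713 + 0.996562 = 1.001275.
Q̄ = (S₀/π) × [bracket] = (441/π) × 1.001275 = 140.6 W/m².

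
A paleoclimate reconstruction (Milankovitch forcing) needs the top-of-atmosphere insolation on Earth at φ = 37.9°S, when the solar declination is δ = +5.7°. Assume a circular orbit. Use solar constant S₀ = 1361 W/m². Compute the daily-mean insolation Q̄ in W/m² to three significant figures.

cos H₀ = −tan(-37.9°) tan(+5.700°) = 0.0777, H₀ = 1.4930 rad.
Bracket: H₀ sin φ sin δ + cos φ cos δ sin H₀ = 1.4930×-0.61429×0.09932 + 0.78908×0.99506×0.99698 = -0.091090 + 0.782811 = 0.691721.
Q̄ = (S₀/π) × [bracket] = (1361/π) × 0.691721 = 299.7 W/m².

Q̄ ≈ 300 W/m²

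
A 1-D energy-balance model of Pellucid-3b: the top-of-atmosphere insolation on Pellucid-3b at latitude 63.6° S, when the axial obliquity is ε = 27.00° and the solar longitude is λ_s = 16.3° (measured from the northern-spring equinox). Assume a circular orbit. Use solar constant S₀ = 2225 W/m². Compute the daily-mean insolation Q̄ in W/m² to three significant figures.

Q̄ ≈ 196 W/m²

Solar declination: sin δ = sin ε · sin λ_s = sin 27.00° × sin 16.3° = 0.12742, so δ = +7.321°.
cos H₀ = −tan(-63.6°) tan(+7.321°) = 0.2588, H₀ = 1.3090 rad.
Bracket: H₀ sin φ sin δ + cos φ cos δ sin H₀ = 1.3090×-0.89571×0.12742 + 0.44464×0.99185×0.96593 = -0.149398 + 0.425991 = 0.276593.
Q̄ = (S₀/π) × [bracket] = (2225/π) × 0.276593 = 195.9 W/m².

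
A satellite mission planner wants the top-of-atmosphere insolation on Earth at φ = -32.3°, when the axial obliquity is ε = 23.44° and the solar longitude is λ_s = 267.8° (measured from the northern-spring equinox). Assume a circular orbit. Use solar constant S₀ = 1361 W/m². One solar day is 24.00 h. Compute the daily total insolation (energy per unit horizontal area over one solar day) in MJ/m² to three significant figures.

Solar declination: sin δ = sin ε · sin λ_s = sin 23.44° × sin 267.8° = -0.39750, so δ = -23.422°.
cos H₀ = −tan(-32.3°) tan(-23.422°) = -0.2739, H₀ = 1.8482 rad.
Bracket: H₀ sin φ sin δ + cos φ cos δ sin H₀ = 1.8482×-0.53435×-0.39750 + 0.84526×0.91760×0.96177 = 0.392565 + 0.745959 = 1.138524.
Q̄ = (S₀/π) × [bracket] = (1361/π) × 1.138524 = 493.23 W/m².
Daily total = Q̄ × 24.00 h × 3600 s/h = 493.23 × 24.00 × 3600 / 10⁶ = 42.62 MJ/m².

42.6 MJ/m²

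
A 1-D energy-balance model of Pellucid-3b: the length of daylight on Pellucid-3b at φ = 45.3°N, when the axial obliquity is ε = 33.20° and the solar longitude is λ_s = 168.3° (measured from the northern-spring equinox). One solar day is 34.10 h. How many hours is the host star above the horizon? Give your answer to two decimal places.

Solar declination: sin δ = sin ε · sin λ_s = sin 33.20° × sin 168.3° = 0.11104, so δ = +6.375°.
cos H₀ = −tan φ · tan δ = −tan(+45.3°) × tan(+6.375°) = -0.1129, so H₀ = 1.6839 rad = 96.48°.
Daylight = 2H₀/(2π) × 34.10 h = (1.6839/π) × 34.10 = 18.28 h.

18.28 h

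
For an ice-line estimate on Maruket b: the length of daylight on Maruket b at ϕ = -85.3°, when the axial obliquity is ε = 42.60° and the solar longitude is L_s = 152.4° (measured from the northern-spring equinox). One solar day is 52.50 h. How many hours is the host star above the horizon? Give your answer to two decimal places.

Solar declination: sin δ = sin ε · sin L_s = sin 42.60° × sin 152.4° = 0.31359, so δ = +18.276°.
cos h₀ = −tan ϕ · tan δ = 4.0169 ≥ 1, so the host star never rises (polar night) and h₀ = 0.
Daylight = 2h₀/(2π) × 52.50 h = (0.0000/π) × 52.50 = 0.00 h.

0.00 h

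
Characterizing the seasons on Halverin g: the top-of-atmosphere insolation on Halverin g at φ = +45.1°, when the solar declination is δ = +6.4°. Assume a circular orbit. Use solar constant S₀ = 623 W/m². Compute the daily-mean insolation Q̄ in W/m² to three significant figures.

cos H₀ = −tan(+45.1°) tan(+6.400°) = -0.1126, H₀ = 1.6836 rad.
Bracket: H₀ sin φ sin δ + cos φ cos δ sin H₀ = 1.6836×0.70834×0.11147 + 0.70587×0.99377×0.99364 = 0.132935 + 0.697011 = 0.829946.
Q̄ = (S₀/π) × [bracket] = (623/π) × 0.829946 = 164.6 W/m².

Q̄ ≈ 165 W/m²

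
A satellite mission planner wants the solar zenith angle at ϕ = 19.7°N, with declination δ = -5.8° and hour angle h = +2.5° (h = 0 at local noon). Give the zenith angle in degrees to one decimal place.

θ_z = 25.6°

cos θ_z = sin ϕ sin δ + cos ϕ cos δ cos h = -0.034066 + 0.935759 = 0.901693.
θ_z = arccos(0.901693) = 25.6°.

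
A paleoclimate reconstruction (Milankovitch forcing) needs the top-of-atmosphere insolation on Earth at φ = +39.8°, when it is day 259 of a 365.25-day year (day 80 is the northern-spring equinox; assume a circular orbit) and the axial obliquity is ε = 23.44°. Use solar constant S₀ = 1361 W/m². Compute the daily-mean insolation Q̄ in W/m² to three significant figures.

Q̄ ≈ 344 W/m²

Solar longitude: λ_s = 360° × (259 − 80)/365.25 = 176.427°.
sin δ = sin 23.44° × sin 176.427° = 0.02479, so δ = +1.420°.
cos H₀ = −tan(+39.8°) tan(+1.420°) = -0.0207, H₀ = 1.5915 rad.
Bracket: H₀ sin φ sin δ + cos φ cos δ sin H₀ = 1.5915×0.64011×0.02479 + 0.76828×0.99969×0.99979 = 0.025254 + 0.767881 = 0.793135.
Q̄ = (S₀/π) × [bracket] = (1361/π) × 0.793135 = 343.6 W/m².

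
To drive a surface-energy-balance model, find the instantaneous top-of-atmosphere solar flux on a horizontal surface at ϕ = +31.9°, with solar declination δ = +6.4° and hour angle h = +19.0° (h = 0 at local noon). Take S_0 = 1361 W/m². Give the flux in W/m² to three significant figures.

cos θ_z = sin ϕ sin δ + cos ϕ cos δ cos h = 0.058904 + 0.797716 = 0.856620.
Flux = S_0 · cos θ_z = 1361 × 0.856620 = 1166 W/m².

1.17e+03 W/m²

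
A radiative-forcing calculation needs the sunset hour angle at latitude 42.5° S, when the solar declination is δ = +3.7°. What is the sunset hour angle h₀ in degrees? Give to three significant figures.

h₀ = 86.6°

cos h₀ = −tan ϕ · tan δ = −tan(-42.5°) × tan(+3.700°) = 0.0593, so h₀ = 1.5115 rad = 86.60°.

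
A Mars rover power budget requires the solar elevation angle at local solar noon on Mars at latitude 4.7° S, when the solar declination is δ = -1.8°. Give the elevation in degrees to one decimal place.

87.1°

At local noon the hour angle is zero, so the zenith angle equals |φ − δ| = |-4.7° − (-1.800°)| = 2.900°.
Elevation = 90° − 2.900° = 87.1°.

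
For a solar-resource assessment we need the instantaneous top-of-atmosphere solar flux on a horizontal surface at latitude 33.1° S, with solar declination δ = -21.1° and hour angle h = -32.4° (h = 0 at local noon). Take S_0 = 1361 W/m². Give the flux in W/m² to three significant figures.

cos θ_z = sin ϕ sin δ + cos ϕ cos δ cos h = 0.196595 + 0.659887 = 0.856482.
Flux = S_0 · cos θ_z = 1361 × 0.856482 = 1166 W/m².

1.17e+03 W/m²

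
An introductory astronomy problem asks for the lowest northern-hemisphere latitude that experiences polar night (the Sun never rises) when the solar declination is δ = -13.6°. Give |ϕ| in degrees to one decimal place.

Polar night requires cos h₀ = −tan ϕ tan δ ≥ 1, i.e. tan ϕ tan δ ≤ −1.
The boundary is |tan ϕ| · |tan δ| = 1, so |ϕ| = 90° − |δ| = 90° − 13.6° = 76.4° in the northern hemisphere.

|ϕ| = 76.4°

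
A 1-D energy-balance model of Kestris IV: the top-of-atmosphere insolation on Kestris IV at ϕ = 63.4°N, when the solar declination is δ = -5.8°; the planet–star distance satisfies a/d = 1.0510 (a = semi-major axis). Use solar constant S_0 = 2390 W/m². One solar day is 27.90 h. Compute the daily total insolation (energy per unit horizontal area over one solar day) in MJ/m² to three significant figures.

cos h₀ = −tan(+63.4°) tan(-5.800°) = 0.2028, h₀ = 1.3665 rad.
Bracket: h₀ sin ϕ sin δ + cos ϕ cos δ sin h₀ = 1.3665×0.89415×-0.10106 + 0.44776×0.99488×0.97921 = -0.123481 + 0.436206 = 0.312725.
Inverse-square distance factor (a/d)² = 1.0510² = 1.104601.
Q̄ = (S_0/π) × 1.104601 × [bracket] = (2390/π) × 1.104601 × 0.312725 = 262.79 W/m².
Daily total = Q̄ × 27.90 h × 3600 s/h = 262.79 × 27.90 × 3600 / 10⁶ = 26.39 MJ/m².

26.4 MJ/m²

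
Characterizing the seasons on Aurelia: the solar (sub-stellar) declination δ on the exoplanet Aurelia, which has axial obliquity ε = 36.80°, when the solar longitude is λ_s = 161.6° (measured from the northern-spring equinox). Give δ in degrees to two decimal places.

δ = +10.90°

sin δ = sin ε · sin λ_s = sin 36.80° × sin 161.6° = 0.189081.
δ = arcsin(0.189081) = +10.90°.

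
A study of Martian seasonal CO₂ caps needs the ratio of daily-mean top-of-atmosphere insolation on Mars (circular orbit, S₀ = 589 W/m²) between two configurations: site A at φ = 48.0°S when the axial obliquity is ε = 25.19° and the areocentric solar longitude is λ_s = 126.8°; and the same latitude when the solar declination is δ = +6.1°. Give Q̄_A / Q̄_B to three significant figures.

Q̄_A / Q̄_B ≈ 0.518

— Configuration A (φ=-48.0°):
sin δ = sin 25.19° × sin 126.8° = 0.34081, so δ = +19.926°.
cos H₀ = −tan(-48.0°) tan(+19.926°) = 0.4026, H₀ = 1.1564 rad.
Bracket: H₀ sin φ sin δ + cos φ cos δ sin H₀ = 1.1564×-0.74314×0.34081 + 0.66913×0.94013×0.91537 = -0.292881 + 0.575831 = 0.282950.
Q̄ = (S₀/π) × [bracket] = (589/π) × 0.282950 = 53.049 W/m².
— Configuration B (φ=-48.0°):
cos H₀ = −tan(-48.0°) tan(+6.100°) = 0.1187, H₀ = 1.4518 rad.
Bracket: H₀ sin φ sin δ + cos φ cos δ sin H₀ = 1.4518×-0.74314×0.10626 + 0.66913×0.99434×0.99293 = -0.114643 + 0.660639 = 0.545996.
Q̄ = (S₀/π) × [bracket] = (589/π) × 0.545996 = 102.37 W/m².
Ratio Q̄_A / Q̄_B = 53.049 / 102.37 = 0.5182.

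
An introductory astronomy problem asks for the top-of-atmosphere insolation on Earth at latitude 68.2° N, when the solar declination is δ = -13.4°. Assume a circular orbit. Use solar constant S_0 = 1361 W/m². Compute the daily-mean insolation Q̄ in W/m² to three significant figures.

cos h₀ = −tan(+68.2°) tan(-13.400°) = 0.5956, h₀ = 0.9328 rad.
Bracket: h₀ sin ϕ sin δ + cos ϕ cos δ sin h₀ = 0.9328×0.92849×-0.23175 + 0.37137×0.97278×0.80326 = -0.200718 + 0.290187 = 0.089469.
Q̄ = (S_0/π) × [bracket] = (1361/π) × 0.089469 = 38.76 W/m².

Q̄ ≈ 38.8 W/m²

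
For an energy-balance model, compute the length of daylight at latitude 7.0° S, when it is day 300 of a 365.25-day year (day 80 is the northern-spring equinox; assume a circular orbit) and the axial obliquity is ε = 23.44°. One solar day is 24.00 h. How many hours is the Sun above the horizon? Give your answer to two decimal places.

Solar longitude: λ_s = 360° × (300 − 80)/365.25 = 216.838°.
sin δ = sin 23.44° × sin 216.838° = -0.23849, so δ = -13.798°.
cos H₀ = −tan φ · tan δ = −tan(-7.0°) × tan(-13.798°) = -0.0302, so H₀ = 1.6010 rad = 91.73°.
Daylight = 2H₀/(2π) × 24.00 h = (1.6010/π) × 24.00 = 12.23 h.

12.23 h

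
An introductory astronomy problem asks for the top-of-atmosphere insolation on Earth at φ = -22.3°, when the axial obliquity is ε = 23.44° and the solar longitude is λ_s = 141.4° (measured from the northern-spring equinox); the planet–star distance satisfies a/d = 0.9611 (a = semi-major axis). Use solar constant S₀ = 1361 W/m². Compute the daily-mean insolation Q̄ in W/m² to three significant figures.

Q̄ ≈ 301 W/m²

Solar declination: sin δ = sin ε · sin λ_s = sin 23.44° × sin 141.4° = 0.24817, so δ = +14.369°.
cos H₀ = −tan(-22.3°) tan(+14.369°) = 0.1051, H₀ = 1.4655 rad.
Bracket: H₀ sin φ sin δ + cos φ cos δ sin H₀ = 1.4655×-0.37946×0.24817 + 0.92521×0.96872×0.99446 = -0.138007 + 0.891304 = 0.753297.
Inverse-square distance factor (a/d)² = 0.9611² = 0.923713.
Q̄ = (S₀/π) × 0.923713 × [bracket] = (1361/π) × 0.923713 × 0.753297 = 301.4 W/m².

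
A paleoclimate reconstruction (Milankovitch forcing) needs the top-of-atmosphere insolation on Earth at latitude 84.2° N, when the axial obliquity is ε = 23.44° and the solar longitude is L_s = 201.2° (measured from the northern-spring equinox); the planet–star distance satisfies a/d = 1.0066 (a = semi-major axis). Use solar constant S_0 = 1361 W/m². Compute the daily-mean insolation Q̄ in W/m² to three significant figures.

Solar declination: sin δ = sin ε · sin L_s = sin 23.44° × sin 201.2° = -0.14385, so δ = -8.271°.
cos h₀ = −tan(+84.2°) tan(-8.271°) = 1.4311 ≥ 1 ⇒ polar night, h₀ = 0 and Q̄ = 0.
Inverse-square distance factor (a/d)² = 1.0066² = 1.013244.

Q̄ ≈ 0.00 W/m²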